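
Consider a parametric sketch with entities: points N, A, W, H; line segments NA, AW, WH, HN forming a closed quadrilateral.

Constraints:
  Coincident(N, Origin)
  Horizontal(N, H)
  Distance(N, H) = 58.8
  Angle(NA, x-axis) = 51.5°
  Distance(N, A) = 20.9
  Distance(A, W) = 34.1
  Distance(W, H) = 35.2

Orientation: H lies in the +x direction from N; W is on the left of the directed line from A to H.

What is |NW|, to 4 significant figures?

53.79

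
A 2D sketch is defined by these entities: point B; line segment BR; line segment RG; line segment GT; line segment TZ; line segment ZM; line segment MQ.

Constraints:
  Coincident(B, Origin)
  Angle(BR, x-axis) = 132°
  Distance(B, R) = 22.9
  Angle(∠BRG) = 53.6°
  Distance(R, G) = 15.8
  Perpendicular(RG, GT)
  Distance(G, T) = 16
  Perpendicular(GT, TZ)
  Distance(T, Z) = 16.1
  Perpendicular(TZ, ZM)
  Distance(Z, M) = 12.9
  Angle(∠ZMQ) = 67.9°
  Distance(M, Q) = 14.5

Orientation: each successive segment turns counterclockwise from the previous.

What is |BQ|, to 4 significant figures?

9.887

B is at the origin; BR runs at 132.0° with length 22.9, so R = (-15.32, 17.02). ∠BRG = 53.6° gives RG at -101.6° from the x-axis; with |RG| = 15.8, G = (-18.50, 1.541). RG is perpendicular to GT, so GT runs at -11.60°; with |GT| = 16.0, T = (-2.827, -1.677). GT ⟂ TZ, so TZ runs at 78.40°; with |TZ| = 16.1, Z = (0.4104, 14.09). TZ ⟂ ZM, so ZM runs at 168.4°; with |ZM| = 12.9, M = (-12.23, 16.69). ∠ZMQ = 67.9° gives MQ at -79.50° from the x-axis; with |MQ| = 14.5, Q = (-9.584, 2.431). Then |BQ| = |Q − B| = 9.887.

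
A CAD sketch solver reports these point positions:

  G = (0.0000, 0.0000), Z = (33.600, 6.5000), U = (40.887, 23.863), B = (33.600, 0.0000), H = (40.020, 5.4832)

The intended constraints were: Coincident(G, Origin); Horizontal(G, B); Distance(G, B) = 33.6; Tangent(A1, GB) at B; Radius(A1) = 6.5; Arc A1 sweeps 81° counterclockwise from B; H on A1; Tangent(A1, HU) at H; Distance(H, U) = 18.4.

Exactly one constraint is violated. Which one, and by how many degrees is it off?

Tangent(A1, HU) at H — off by 6.30°.

G = (0.00, 0.00) ✓; G.y = 0.00, B.y = 0.00 ✓; |GB| = 33.60 ✓; ∠(ZB, BG) = 90.00° ✓; |ZB| = 6.500 ✓; bearing(Z→H) − bearing(Z→B) = 81.00° ✓; |ZH| = 6.500 ✓; ∠(ZH, HU) = 83.70° ✗; |HU| = 18.40 ✓.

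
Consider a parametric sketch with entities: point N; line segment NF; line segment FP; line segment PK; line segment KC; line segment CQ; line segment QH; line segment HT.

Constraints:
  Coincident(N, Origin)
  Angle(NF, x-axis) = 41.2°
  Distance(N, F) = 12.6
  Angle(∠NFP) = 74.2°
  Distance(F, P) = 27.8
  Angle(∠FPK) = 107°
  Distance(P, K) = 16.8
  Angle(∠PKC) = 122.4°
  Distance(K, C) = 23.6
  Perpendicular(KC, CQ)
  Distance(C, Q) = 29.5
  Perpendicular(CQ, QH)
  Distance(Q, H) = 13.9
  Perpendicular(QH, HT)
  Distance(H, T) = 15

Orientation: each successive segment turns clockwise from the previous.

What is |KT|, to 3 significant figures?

17.4

CQ is perpendicular to QH, so QH runs at -15.2°; with |QH| = 13.9, H = (7.37, 2.87). QH is perpendicular to HT, so HT runs at -105°; with |HT| = 15.0, T = (3.44, -11.6). Then |KT| = |T − K| = 17.4.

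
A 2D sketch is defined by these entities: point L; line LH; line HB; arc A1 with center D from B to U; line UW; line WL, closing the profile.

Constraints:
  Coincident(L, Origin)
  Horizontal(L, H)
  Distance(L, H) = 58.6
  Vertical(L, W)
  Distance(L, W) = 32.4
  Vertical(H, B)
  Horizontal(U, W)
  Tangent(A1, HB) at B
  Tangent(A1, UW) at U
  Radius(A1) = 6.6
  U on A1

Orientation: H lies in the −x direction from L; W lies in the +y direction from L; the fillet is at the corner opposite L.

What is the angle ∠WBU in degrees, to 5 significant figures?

38.574°

L is at the origin; LH is horizontal with |LH| = 58.6 and H on the −x side, so H = (-58.600, 0.0000). L and W share the same x with |LW| = 32.4 and W on the +y side, so W = (0.0000, 32.400). The virtual corner opposite L is at (-58.600, 32.400). The tangent condition forces DB to be normal to HB and the tangent condition forces DU to be normal to UW, with radius 6.6, so the center D sits 6.6 in from both sides at D = (-52.000, 25.800). That places the tangent points at B = (-58.600, 25.800) on HB and U = (-52.000, 32.400) on UW. Then cos ∠WBU = BW·BU / (|BW||BU|), giving 38.574°.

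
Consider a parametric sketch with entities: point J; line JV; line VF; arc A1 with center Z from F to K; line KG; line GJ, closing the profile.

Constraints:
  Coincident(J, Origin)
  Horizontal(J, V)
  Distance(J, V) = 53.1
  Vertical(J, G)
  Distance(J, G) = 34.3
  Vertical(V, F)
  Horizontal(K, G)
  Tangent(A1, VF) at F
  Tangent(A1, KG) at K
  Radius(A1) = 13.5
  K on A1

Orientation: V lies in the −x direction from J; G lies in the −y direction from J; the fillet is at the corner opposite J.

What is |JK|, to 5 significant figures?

52.389

J is at the origin; J and V share the same y with |JV| = 53.1 and V on the −x side, so V = (-53.100, 0.0000). JG is vertical with |JG| = 34.3 and G on the −y side, so G = (0.0000, -34.300). The virtual corner opposite J is at (-53.100, -34.300). A1 meets VF tangentially, so ZF is at right angles to VF and since A1 is tangent to KG there, ZK ⟂ KG, with radius 13.5, so the center Z sits 13.5 in from both sides at Z = (-39.600, -20.800). That places the tangent points at F = (-53.100, -20.800) on VF and K = (-39.600, -34.300) on KG. Then |JK| = |K − J| = 52.389.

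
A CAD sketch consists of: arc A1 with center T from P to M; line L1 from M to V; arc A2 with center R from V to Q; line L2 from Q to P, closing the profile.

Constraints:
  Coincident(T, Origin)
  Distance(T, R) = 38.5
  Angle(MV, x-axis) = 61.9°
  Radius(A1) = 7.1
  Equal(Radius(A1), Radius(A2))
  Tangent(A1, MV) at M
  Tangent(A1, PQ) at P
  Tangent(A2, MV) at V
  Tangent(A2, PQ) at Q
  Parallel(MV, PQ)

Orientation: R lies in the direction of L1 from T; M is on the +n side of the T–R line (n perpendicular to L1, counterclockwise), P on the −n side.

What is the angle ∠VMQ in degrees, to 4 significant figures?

20.25°

Tangency of A1 to both parallel lines with radius 7.1 puts M and P at T ± 7.1·n: M = (-6.263, 3.344), P = (6.263, -3.344). Equal radii place V and Q the same way about R: V = R + 7.1·n = (11.87, 37.31), Q = R − 7.1·n = (24.40, 30.62). Then cos ∠VMQ = MV·MQ / (|MV||MQ|), giving 20.25°.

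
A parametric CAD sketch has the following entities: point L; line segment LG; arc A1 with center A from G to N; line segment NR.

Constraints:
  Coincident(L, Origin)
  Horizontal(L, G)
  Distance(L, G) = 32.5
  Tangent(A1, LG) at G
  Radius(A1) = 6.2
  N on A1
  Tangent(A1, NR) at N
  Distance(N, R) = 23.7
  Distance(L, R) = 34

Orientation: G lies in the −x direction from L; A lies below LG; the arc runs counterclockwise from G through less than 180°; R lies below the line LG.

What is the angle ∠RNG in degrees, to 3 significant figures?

113°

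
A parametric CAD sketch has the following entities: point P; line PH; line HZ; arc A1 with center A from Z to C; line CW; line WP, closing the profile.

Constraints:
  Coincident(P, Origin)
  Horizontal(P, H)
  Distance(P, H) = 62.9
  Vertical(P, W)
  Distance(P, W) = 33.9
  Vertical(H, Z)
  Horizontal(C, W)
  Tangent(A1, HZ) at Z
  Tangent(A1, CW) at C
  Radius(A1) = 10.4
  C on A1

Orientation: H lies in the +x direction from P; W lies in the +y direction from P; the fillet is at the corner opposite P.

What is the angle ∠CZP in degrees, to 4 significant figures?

65.49°

P is at the origin; P and H share the same y with |PH| = 62.9 and H on the +x side, so H = (62.90, 0.000). PW is vertical with |PW| = 33.9 and W on the +y side, so W = (0.000, 33.90). The virtual corner opposite P is at (62.90, 33.90). The tangent condition forces AZ to be normal to HZ and the tangent condition forces AC to be normal to CW, with radius 10.4, so the center A sits 10.4 in from both sides at A = (52.50, 23.50). That places the tangent points at Z = (62.90, 23.50) on HZ and C = (52.50, 33.90) on CW. Then cos ∠CZP = ZC·ZP / (|ZC||ZP|), giving 65.49°.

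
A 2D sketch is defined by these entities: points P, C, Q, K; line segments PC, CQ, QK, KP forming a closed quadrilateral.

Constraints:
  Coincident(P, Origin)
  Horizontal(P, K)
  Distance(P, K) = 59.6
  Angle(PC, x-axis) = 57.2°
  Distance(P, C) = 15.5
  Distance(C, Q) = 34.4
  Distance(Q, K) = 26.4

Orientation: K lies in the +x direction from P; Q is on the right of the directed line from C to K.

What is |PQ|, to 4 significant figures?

35.95

P is at the origin; P and K share the same y with |PK| = 59.6 and K in +x, so K = (59.6, 0). PC runs at 57.2° with |PC| = 15.5, so C = (8.396, 13.03). Q is determined by |CQ| = 34.4 and |QK| = 26.4 together: it lies at the intersection of circle(C, 34.4) and circle(K, 26.4). With |CK| = 52.84, the foot of the radical line on CK is 31.02 from C and the perpendicular offset is √(34.4² − 31.02²) = 14.87. Taking the right-of-CK solution: Q = (34.79, -9.030).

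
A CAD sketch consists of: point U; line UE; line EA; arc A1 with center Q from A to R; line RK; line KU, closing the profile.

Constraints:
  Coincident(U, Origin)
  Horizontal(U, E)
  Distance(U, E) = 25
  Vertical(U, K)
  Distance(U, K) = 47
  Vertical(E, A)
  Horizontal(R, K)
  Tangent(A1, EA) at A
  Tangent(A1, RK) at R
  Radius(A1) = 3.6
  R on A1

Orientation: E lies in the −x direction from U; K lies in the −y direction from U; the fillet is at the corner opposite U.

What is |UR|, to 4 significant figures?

51.64

The virtual corner opposite U is at (-25.00, -47.00). A1 meets EA tangentially, so QA is at right angles to EA and A1 meets RK tangentially, so QR is at right angles to RK, with radius 3.6, so the center Q sits 3.6 in from both sides at Q = (-21.40, -43.40). That places the tangent points at A = (-25.00, -43.40) on EA and R = (-21.40, -47.00) on RK. Then |UR| = |R − U| = 51.64.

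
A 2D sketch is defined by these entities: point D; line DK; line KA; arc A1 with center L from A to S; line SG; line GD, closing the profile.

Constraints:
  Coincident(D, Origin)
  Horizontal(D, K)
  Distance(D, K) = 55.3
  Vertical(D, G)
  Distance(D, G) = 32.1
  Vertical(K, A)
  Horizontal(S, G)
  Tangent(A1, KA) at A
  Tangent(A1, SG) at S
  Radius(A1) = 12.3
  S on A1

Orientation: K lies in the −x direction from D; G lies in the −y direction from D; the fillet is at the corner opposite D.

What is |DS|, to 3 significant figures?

53.7

The virtual corner opposite D is at (-55.3, -32.1). A1 meets KA tangentially, so LA is at right angles to KA and A1 meets SG tangentially, so LS is at right angles to SG, with radius 12.3, so the center L sits 12.3 in from both sides at L = (-43.0, -19.8). That places the tangent points at A = (-55.3, -19.8) on KA and S = (-43.0, -32.1) on SG. Then |DS| = |S − D| = 53.7.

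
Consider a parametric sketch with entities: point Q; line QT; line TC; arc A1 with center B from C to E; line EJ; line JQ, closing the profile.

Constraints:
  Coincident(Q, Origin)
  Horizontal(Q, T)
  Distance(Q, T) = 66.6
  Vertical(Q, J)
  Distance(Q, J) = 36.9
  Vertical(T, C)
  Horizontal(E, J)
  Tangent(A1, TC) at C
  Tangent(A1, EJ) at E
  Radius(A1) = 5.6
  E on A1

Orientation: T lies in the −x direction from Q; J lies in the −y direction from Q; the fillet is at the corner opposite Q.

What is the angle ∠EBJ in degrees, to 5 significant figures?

84.755°

Q is at the origin; Q and T share the same y with |QT| = 66.6 and T on the −x side, so T = (-66.600, 0.0000). Q and J share the same x with |QJ| = 36.9 and J on the −y side, so J = (0.0000, -36.900). The virtual corner opposite Q is at (-66.600, -36.900). The tangent condition forces BC to be normal to TC and the tangent condition forces BE to be normal to EJ, with radius 5.6, so the center B sits 5.6 in from both sides at B = (-61.000, -31.300). That places the tangent points at C = (-66.600, -31.300) on TC and E = (-61.000, -36.900) on EJ. Then cos ∠EBJ = BE·BJ / (|BE||BJ|), giving 84.755°.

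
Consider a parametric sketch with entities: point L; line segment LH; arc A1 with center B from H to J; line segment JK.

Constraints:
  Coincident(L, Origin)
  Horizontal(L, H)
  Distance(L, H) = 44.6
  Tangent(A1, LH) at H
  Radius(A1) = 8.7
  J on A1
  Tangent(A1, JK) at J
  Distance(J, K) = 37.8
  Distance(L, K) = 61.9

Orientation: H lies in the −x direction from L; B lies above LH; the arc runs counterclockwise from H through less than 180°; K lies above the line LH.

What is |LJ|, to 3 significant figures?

37.2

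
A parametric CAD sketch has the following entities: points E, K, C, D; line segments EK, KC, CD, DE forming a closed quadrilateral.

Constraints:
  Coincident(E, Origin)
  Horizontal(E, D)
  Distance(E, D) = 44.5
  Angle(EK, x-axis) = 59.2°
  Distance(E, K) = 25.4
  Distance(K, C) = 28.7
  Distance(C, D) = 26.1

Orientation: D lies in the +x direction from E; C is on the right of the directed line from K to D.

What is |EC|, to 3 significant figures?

20.1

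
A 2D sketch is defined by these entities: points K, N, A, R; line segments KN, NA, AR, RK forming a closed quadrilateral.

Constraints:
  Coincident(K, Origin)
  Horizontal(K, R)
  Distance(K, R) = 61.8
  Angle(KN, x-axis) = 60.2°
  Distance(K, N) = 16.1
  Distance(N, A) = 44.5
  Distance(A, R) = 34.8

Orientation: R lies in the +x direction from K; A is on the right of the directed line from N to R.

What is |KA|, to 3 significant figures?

40.8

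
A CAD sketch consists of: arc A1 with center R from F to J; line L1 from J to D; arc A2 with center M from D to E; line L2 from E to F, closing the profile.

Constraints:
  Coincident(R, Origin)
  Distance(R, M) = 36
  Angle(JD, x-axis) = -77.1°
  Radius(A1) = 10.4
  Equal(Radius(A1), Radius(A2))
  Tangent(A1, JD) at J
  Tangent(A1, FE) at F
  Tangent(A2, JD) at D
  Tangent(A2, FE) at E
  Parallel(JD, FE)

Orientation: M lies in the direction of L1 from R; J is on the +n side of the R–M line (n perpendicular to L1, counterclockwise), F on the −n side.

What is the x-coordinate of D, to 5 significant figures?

18.175

The slot axis is L1's direction at -77.1°, so u = (cos -77.1°, sin -77.1°) = (0.22325, -0.97476) and n = (−sin -77.1°, cos -77.1°) = (0.97476, 0.22325). R is at the origin and M lies 36.0 along u from R, so M = 36.0·u = (8.0370, -35.091). Tangency of A1 to both parallel lines with radius 10.4 puts J and F at R ± 10.4·n: J = (10.138, 2.3218), F = (-10.138, -2.3218). Equal radii place D and E the same way about M: D = M + 10.4·n = (18.175, -32.770), E = M − 10.4·n = (-2.1005, -37.413). So D.x = 18.175.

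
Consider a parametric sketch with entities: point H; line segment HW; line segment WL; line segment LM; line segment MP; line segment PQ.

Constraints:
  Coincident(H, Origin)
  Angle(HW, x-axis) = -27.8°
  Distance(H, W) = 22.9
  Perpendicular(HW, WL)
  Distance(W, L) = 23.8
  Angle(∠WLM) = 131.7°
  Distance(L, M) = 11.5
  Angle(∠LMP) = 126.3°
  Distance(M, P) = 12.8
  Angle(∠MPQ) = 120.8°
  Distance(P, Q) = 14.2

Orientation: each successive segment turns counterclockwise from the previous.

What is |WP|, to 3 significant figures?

35.7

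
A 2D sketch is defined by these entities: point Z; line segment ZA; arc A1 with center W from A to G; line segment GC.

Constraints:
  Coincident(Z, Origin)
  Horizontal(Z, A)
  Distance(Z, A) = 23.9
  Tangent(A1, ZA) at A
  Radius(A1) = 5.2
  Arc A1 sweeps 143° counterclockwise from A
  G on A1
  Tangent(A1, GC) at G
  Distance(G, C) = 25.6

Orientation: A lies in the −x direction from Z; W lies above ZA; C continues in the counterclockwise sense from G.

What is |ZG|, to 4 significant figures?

22.78

Z is at the origin; Z and A share the same y with |ZA| = 23.9 and A on the −x side, so A = (-23.90, 0.000). A1 meets ZA tangentially, so WA is at right angles to ZA, so W = A + (0, 5.2) = (-23.90, 5.200). On A1, A sits at bearing -90° from W; a 143° counterclockwise sweep puts G at bearing 53°, so G = W + 5.2·(cos 53°, sin 53°) = (-20.77, 9.353). Then |ZG| = |G − Z| = 22.78.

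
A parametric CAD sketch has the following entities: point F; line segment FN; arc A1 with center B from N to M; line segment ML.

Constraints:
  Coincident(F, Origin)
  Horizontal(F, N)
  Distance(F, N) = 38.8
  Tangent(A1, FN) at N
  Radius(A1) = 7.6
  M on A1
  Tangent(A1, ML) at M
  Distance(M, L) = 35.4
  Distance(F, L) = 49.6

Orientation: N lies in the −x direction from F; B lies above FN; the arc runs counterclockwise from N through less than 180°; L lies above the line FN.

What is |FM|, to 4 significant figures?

31.96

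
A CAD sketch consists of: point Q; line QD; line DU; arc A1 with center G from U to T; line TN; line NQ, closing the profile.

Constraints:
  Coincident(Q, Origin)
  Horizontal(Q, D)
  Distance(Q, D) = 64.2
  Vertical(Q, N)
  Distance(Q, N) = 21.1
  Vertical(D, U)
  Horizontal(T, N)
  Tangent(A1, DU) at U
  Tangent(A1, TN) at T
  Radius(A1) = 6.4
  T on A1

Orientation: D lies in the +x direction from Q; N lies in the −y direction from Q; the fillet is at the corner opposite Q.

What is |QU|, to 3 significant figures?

65.9

Q is at the origin; QD is horizontal with |QD| = 64.2 and D on the +x side, so D = (64.2, 0.00). QN is vertical with |QN| = 21.1 and N on the −y side, so N = (0.00, -21.1). The virtual corner opposite Q is at (64.2, -21.1). A1 meets DU tangentially, so GU is at right angles to DU and A1 meets TN tangentially, so GT is at right angles to TN, with radius 6.4, so the center G sits 6.4 in from both sides at G = (57.8, -14.7). That places the tangent points at U = (64.2, -14.7) on DU and T = (57.8, -21.1) on TN. Then |QU| = |U − Q| = 65.9.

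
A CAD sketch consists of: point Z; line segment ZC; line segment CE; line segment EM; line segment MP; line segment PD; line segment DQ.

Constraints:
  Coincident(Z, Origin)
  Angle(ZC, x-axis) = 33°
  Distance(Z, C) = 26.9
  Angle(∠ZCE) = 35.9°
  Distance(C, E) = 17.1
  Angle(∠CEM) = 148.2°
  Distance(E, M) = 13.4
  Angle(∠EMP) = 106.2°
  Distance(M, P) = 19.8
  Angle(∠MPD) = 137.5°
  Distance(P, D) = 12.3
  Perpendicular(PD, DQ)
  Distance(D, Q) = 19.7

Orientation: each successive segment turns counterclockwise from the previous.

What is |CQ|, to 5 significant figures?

16.074

Z is at the origin; ZC runs at 33.0° with length 26.9, so C = (22.560, 14.651). ∠ZCE = 35.9° gives CE at 177.10° from the x-axis; with |CE| = 17.1, E = (5.4821, 15.516). ∠CEM = 148.2° gives EM at -151.10° from the x-axis; with |EM| = 13.4, M = (-6.2491, 9.0399). ∠EMP = 106.2° gives MP at -77.300° from the x-axis; with |MP| = 19.8, P = (-1.8961, -10.276). ∠MPD = 137.5° gives PD at -34.800° from the x-axis; with |PD| = 12.3, D = (8.2040, -17.295). The perpendicularity gives DQ at right angles to PD, so DQ runs at 55.200°; with |DQ| = 19.7, Q = (19.447, -1.1188). Then |CQ| = |Q − C| = 16.074.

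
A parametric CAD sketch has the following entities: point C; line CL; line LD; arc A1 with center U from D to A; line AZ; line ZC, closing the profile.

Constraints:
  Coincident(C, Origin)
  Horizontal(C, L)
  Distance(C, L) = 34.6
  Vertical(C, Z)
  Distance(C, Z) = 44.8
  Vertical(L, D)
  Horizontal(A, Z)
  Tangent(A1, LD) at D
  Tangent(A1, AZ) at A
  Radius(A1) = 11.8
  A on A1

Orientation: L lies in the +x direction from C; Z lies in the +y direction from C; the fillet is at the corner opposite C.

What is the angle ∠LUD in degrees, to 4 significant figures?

70.32°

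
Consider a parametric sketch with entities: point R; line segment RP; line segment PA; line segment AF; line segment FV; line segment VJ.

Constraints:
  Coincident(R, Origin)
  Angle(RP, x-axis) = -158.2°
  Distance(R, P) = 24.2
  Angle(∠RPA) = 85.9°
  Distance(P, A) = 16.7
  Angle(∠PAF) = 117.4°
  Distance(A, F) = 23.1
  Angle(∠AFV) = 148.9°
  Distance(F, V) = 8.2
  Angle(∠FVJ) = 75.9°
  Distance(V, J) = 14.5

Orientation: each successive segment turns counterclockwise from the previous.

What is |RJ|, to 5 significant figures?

11.266

R is at the origin; RP runs at -158.2° with length 24.2, so P = (-22.469, -8.9871). ∠RPA = 85.9° gives PA at -64.100° from the x-axis; with |PA| = 16.7, A = (-15.175, -24.010). ∠PAF = 117.4° gives AF at -1.5000° from the x-axis; with |AF| = 23.1, F = (7.9173, -24.614). ∠AFV = 148.9° gives FV at 29.600° from the x-axis; with |FV| = 8.2, V = (15.047, -20.564). ∠FVJ = 75.9° gives VJ at 133.70° from the x-axis; with |VJ| = 14.5, J = (5.0294, -10.081). Then |RJ| = |J − R| = 11.266.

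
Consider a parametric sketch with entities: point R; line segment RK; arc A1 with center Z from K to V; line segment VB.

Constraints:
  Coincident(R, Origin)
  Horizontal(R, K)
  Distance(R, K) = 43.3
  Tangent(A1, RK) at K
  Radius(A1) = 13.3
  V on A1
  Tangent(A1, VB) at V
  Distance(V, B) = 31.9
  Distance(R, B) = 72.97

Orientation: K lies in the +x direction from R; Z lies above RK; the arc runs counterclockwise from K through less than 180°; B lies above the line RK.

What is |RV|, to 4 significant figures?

58.04

Checks: |ZV| = 13.30 ✓; ∠(ZV, VB) = 90.00° ✓; |VB| = 31.90 ✓; |RB| = 72.97 ✓.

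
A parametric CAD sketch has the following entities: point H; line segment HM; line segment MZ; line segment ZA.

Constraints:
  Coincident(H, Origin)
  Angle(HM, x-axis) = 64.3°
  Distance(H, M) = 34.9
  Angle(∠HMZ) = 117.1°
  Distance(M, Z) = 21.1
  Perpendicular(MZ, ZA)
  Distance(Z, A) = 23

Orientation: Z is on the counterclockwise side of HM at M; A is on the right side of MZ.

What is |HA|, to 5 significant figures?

65.516

H is at the origin; HM runs at 64.3° with length 34.9, so M = 34.9·(cos 64.3°, sin 64.3°) = (15.135, 31.448). ∠HMZ = 117.1°, so MZ runs at 64.3° + (180° − 117.1°) = 127.20° from the x-axis; with |MZ| = 21.1, Z = M + 21.1·(cos 127.20°, sin 127.20°) = (2.3777, 48.254). MZ is perpendicular to ZA; with |ZA| = 23.0 on the right of MZ, A = Z + 23.0·(0.79653, 0.60460) = (20.698, 62.160). Then |HA| = |A − H| = 65.516.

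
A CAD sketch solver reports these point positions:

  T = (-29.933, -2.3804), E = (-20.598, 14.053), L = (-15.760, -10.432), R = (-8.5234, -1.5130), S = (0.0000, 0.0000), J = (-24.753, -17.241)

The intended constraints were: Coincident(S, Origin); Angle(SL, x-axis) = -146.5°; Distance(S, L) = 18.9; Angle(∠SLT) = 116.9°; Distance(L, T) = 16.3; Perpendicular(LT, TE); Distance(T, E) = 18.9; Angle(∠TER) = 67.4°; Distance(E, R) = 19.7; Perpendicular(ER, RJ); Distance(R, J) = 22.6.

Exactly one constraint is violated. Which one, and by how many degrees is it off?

Perpendicular(ER, RJ) — off by 6.30°.

S = (0.00, 0.00) ✓; SL at -146.5° ✓; |SL| = 18.90 ✓; ∠SLT = 116.9° ✓; |LT| = 16.30 ✓; ∠(LT, TE) = 90.00° ✓; |TE| = 18.90 ✓; ∠TER = 67.40° ✓; |ER| = 19.70 ✓; ∠(ER, RJ) = 83.70° ✗; |RJ| = 22.60 ✓.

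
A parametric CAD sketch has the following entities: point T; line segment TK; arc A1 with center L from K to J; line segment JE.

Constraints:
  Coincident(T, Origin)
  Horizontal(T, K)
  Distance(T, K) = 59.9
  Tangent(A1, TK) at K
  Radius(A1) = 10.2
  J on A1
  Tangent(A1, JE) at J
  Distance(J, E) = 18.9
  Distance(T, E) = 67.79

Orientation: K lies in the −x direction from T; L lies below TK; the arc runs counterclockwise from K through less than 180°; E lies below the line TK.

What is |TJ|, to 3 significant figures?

70.5

Checks: |LJ| = 10.20 ✓; ∠(LJ, JE) = 90.00° ✓; |JE| = 18.90 ✓; |TE| = 67.79 ✓.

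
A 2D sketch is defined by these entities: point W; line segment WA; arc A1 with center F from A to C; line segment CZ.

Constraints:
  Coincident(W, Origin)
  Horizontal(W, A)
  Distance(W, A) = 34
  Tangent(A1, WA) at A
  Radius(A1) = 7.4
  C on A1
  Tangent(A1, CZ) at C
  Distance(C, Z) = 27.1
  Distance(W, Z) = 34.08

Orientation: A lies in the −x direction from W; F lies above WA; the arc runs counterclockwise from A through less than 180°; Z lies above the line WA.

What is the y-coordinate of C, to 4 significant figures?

4.580

W is at the origin; WA is horizontal with |WA| = 34.0 and A on the −x side, so A = (-34.00, 0.000). Tangency of A1 to WA means the radius FA is perpendicular to WA, so F = A + (0, 7.4) = (-34.00, 7.400). Since FC ⟂ CZ (tangency), |FZ| = √(7.4² + 27.1²) = 28.09 regardless of where C sits on A1. So Z lies on both circle(W, 34.08) and circle(F, 28.09); the above-WA intersection is Z = (-16.83, 29.63). C is the foot of the tangent from Z: C = (-27.16, 4.580).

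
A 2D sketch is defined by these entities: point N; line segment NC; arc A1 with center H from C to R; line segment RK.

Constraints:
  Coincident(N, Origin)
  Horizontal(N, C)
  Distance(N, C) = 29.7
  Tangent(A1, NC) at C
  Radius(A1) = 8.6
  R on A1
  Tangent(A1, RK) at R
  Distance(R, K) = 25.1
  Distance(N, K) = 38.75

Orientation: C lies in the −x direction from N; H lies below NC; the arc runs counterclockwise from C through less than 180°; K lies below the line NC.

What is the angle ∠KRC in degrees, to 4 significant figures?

114.7°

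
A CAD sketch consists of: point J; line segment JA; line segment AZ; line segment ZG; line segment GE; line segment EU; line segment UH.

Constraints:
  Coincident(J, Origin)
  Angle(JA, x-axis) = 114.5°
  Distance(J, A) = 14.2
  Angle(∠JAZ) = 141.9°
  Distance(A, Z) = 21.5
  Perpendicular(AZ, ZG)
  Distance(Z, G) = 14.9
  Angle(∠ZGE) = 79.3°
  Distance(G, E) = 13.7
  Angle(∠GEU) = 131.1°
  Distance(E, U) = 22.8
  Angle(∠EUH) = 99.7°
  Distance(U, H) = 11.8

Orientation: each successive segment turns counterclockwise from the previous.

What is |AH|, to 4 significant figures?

15.90

J is at the origin; JA runs at 114.5° with length 14.2, so A = (-5.889, 12.92). ∠JAZ = 141.9° gives AZ at 152.6° from the x-axis; with |AZ| = 21.5, Z = (-24.98, 22.82). AZ ⟂ ZG, so ZG runs at -117.4°; with |ZG| = 14.9, G = (-31.83, 9.587). ∠ZGE = 79.3° gives GE at -16.70° from the x-axis; with |GE| = 13.7, E = (-18.71, 5.650). ∠GEU = 131.1° gives EU at 32.20° from the x-axis; with |EU| = 22.8, U = (0.5817, 17.80). ∠EUH = 99.7° gives UH at 112.5° from the x-axis; with |UH| = 11.8, H = (-3.934, 28.70). Then |AH| = |H − A| = 15.90.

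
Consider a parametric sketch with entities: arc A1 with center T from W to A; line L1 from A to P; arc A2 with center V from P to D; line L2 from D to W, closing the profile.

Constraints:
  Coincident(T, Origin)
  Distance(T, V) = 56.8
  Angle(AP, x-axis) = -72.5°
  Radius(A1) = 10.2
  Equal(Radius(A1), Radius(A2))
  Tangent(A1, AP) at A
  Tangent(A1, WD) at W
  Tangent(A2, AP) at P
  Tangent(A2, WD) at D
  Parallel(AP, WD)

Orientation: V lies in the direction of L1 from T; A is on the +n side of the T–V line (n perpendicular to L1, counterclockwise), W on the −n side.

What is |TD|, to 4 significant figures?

57.71

Tangency of A1 to both parallel lines with radius 10.2 puts A and W at T ± 10.2·n: A = (9.728, 3.067), W = (-9.728, -3.067). Equal radii place P and D the same way about V: P = V + 10.2·n = (26.81, -51.10), D = V − 10.2·n = (7.352, -57.24). Then |TD| = |D − T| = 57.71.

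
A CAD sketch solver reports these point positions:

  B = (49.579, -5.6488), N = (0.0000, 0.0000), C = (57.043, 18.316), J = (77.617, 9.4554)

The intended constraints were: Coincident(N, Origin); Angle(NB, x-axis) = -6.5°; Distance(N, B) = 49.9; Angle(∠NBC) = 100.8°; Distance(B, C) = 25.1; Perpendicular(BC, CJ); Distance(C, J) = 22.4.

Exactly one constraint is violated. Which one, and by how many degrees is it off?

Perpendicular(BC, CJ) — off by 6.00°.

N = (0.00, 0.00) ✓; NB at -6.500° ✓; |NB| = 49.90 ✓; ∠NBC = 100.8° ✓; |BC| = 25.10 ✓; ∠(BC, CJ) = 96.00° ✗; |CJ| = 22.40 ✓.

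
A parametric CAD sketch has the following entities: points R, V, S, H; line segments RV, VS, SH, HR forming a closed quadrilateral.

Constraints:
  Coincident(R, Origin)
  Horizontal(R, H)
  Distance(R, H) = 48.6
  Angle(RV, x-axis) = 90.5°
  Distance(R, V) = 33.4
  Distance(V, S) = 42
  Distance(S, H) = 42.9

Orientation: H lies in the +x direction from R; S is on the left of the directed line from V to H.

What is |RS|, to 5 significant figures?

58.671

Checks: |VS| = 42.00 ✓; |SH| = 42.90 ✓.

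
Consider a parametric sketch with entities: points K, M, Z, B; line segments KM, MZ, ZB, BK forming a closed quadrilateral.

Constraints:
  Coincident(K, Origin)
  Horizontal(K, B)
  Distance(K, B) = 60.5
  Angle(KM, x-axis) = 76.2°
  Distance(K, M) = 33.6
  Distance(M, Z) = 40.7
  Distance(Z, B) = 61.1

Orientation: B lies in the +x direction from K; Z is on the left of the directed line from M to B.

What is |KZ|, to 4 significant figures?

70.22

Checks: |MZ| = 40.70 ✓; |ZB| = 61.10 ✓.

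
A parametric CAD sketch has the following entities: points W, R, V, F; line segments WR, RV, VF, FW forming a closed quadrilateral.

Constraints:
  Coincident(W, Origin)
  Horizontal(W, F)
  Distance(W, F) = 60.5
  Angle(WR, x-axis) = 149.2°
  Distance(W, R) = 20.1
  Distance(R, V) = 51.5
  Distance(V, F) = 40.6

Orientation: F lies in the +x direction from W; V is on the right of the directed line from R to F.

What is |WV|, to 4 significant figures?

31.50

Checks: |RV| = 51.50 ✓; |VF| = 40.60 ✓.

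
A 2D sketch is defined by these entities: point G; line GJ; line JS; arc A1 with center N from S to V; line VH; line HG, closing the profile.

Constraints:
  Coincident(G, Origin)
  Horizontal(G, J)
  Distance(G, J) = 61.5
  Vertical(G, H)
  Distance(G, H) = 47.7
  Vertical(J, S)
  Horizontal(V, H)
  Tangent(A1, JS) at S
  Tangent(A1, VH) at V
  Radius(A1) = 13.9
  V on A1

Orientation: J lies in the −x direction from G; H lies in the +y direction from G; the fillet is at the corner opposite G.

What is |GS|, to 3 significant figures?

70.2

The virtual corner opposite G is at (-61.5, 47.7). A1 meets JS tangentially, so NS is at right angles to JS and A1 meets VH tangentially, so NV is at right angles to VH, with radius 13.9, so the center N sits 13.9 in from both sides at N = (-47.6, 33.8). That places the tangent points at S = (-61.5, 33.8) on JS and V = (-47.6, 47.7) on VH. Then |GS| = |S − G| = 70.2.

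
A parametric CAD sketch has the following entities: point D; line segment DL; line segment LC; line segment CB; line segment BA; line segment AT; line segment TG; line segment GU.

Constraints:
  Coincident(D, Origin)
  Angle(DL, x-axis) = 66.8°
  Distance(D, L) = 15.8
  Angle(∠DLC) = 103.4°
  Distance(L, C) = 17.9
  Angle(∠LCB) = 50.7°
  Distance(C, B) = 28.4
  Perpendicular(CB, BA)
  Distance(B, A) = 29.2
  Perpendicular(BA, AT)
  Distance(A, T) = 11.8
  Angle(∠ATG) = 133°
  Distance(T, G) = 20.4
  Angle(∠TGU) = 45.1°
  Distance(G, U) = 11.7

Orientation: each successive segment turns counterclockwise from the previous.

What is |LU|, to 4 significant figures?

3.151

D is at the origin; DL runs at 66.8° with length 15.8, so L = (6.224, 14.52). ∠DLC = 103.4° gives LC at 143.4° from the x-axis; with |LC| = 17.9, C = (-8.146, 25.19). ∠LCB = 50.7° gives CB at -87.30° from the x-axis; with |CB| = 28.4, B = (-6.808, -3.174). CB ⟂ BA, so BA runs at 2.700°; with |BA| = 29.2, A = (22.36, -1.798). BA is perpendicular to AT, so AT runs at 92.70°; with |AT| = 11.8, T = (21.80, 9.989). ∠ATG = 133.0° gives TG at 139.7° from the x-axis; with |TG| = 20.4, G = (6.245, 23.18). ∠TGU = 45.1° gives GU at -85.40° from the x-axis; with |GU| = 11.7, U = (7.183, 11.52). Then |LU| = |U − L| = 3.151.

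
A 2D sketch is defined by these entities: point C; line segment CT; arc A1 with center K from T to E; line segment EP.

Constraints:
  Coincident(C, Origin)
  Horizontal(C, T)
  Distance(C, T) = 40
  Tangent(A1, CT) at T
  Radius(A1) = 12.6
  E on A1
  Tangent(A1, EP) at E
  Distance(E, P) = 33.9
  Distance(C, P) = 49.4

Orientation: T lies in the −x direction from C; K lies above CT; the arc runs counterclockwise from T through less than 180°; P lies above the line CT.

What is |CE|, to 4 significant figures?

29.53

Checks: |KE| = 12.60 ✓; ∠(KE, EP) = 90.00° ✓; |EP| = 33.90 ✓; |CP| = 49.40 ✓.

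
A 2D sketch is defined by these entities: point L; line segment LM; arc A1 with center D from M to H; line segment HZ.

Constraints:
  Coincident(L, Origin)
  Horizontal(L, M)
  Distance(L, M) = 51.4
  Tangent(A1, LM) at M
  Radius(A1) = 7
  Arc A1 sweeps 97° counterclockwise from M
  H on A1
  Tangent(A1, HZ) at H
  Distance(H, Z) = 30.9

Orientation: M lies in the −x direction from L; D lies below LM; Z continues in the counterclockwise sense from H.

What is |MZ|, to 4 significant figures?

38.65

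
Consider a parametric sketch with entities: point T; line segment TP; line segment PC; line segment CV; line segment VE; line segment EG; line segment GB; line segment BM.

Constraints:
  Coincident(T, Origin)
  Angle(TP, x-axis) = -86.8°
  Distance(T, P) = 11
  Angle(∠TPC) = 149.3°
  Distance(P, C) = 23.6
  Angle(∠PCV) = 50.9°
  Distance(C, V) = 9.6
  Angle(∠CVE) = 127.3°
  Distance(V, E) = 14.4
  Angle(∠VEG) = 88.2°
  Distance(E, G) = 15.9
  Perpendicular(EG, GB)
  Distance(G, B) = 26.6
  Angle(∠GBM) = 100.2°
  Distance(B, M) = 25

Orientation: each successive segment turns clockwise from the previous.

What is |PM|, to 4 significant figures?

37.92

T is at the origin; TP runs at -86.8° with length 11.0, so P = (0.6140, -10.98). ∠TPC = 149.3° gives PC at -117.5° from the x-axis; with |PC| = 23.6, C = (-10.28, -31.92). ∠PCV = 50.9° gives CV at 113.4° from the x-axis; with |CV| = 9.6, V = (-14.10, -23.11). ∠CVE = 127.3° gives VE at 60.70° from the x-axis; with |VE| = 14.4, E = (-7.049, -10.55). ∠VEG = 88.2° gives EG at -31.10° from the x-axis; with |EG| = 15.9, G = (6.566, -18.76). The perpendicularity gives GB at right angles to EG, so GB runs at -121.1°; with |GB| = 26.6, B = (-7.174, -41.54). ∠GBM = 100.2° gives BM at 159.1° from the x-axis; with |BM| = 25.0, M = (-30.53, -32.62). Then |PM| = |M − P| = 37.92.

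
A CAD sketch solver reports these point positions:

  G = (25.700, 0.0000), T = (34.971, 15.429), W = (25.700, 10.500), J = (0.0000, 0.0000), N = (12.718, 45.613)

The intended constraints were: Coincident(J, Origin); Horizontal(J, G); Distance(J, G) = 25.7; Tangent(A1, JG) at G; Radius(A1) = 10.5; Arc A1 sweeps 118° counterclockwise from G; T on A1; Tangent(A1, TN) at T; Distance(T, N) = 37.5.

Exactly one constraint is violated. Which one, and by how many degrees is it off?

Tangent(A1, TN) at T — off by 8.40°.

J = (0.00, 0.00) ✓; J.y = 0.00, G.y = 0.00 ✓; |JG| = 25.70 ✓; ∠(WG, GJ) = 90.00° ✓; |WG| = 10.50 ✓; bearing(W→T) − bearing(W→G) = 118.0° ✓; |WT| = 10.50 ✓; ∠(WT, TN) = 81.60° ✗; |TN| = 37.50 ✓.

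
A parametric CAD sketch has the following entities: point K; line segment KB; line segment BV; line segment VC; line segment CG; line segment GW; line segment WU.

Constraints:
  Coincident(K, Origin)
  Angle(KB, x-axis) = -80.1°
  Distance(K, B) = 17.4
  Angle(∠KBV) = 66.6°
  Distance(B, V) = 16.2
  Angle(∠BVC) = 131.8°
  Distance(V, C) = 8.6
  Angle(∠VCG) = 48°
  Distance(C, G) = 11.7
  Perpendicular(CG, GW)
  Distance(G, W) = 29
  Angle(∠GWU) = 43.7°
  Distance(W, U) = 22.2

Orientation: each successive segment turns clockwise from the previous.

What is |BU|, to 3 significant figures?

26.4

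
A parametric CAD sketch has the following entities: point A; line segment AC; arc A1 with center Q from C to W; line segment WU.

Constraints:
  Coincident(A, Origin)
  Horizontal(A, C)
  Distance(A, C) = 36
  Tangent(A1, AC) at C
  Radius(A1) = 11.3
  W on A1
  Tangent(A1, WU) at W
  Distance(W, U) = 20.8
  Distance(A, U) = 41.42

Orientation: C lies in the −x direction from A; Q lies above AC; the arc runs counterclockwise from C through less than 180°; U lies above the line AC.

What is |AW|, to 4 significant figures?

27.38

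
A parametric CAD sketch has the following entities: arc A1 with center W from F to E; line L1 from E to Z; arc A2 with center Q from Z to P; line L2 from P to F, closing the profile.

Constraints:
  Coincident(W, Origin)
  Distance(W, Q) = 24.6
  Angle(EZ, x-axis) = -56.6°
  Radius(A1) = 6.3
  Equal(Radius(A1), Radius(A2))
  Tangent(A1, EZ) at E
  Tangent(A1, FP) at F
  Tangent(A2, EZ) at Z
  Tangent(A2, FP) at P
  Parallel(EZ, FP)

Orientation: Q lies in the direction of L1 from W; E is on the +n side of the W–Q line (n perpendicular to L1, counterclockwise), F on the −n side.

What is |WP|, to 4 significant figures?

25.39

The slot axis is L1's direction at -56.6°, so u = (cos -56.6°, sin -56.6°) = (0.5505, -0.8348) and n = (−sin -56.6°, cos -56.6°) = (0.8348, 0.5505). W is at the origin and Q lies 24.6 along u from W, so Q = 24.6·u = (13.54, -20.54). Tangency of A1 to both parallel lines with radius 6.3 puts E and F at W ± 6.3·n: E = (5.260, 3.468), F = (-5.260, -3.468). Equal radii place Z and P the same way about Q: Z = Q + 6.3·n = (18.80, -17.07), P = Q − 6.3·n = (8.282, -24.01). Then |WP| = |P − W| = 25.39.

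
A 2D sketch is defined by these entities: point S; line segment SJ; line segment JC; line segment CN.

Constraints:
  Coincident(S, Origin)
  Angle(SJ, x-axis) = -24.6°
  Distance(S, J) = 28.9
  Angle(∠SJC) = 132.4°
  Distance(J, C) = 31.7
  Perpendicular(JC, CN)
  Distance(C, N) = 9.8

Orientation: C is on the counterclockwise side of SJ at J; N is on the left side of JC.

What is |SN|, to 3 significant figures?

52.5

S is at the origin; SJ runs at -24.6° with length 28.9, so J = 28.9·(cos -24.6°, sin -24.6°) = (26.3, -12.0). ∠SJC = 132.4°, so JC runs at -24.6° + (180° − 132.4°) = 23.0° from the x-axis; with |JC| = 31.7, C = J + 31.7·(cos 23.0°, sin 23.0°) = (55.5, 0.356). The perpendicularity gives CN at right angles to JC; with |CN| = 9.8 on the left of JC, N = C + 9.8·(-0.391, 0.921) = (51.6, 9.38). Then |SN| = |N − S| = 52.5.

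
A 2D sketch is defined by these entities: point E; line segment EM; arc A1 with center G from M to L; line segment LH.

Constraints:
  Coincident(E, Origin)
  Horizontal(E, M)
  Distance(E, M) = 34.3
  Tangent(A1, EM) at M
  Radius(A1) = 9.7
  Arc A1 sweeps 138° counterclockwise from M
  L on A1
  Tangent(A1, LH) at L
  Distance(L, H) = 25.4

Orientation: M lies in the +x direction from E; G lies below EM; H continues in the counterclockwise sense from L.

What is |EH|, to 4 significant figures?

57.70

On A1, M sits at bearing 90° from G; a 138° counterclockwise sweep puts L at bearing 228°, so L = G + 9.7·(cos 228°, sin 228°) = (27.81, -16.91). Tangency of A1 to LH means the radius GL is perpendicular to LH, so LH runs along (−sin 228°, cos 228°); with |LH| = 25.4, H = (46.69, -33.90). Then |EH| = |H − E| = 57.70.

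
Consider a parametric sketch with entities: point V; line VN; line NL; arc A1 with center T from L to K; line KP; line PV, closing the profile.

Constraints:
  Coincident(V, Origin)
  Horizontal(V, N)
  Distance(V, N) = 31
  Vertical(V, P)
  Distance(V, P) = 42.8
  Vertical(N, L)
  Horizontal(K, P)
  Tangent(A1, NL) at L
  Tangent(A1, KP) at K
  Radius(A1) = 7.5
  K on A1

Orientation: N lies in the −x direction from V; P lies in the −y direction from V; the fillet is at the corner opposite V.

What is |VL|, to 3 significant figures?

47.0

The virtual corner opposite V is at (-31.0, -42.8). The tangent condition forces TL to be normal to NL and A1 meets KP tangentially, so TK is at right angles to KP, with radius 7.5, so the center T sits 7.5 in from both sides at T = (-23.5, -35.3). That places the tangent points at L = (-31.0, -35.3) on NL and K = (-23.5, -42.8) on KP. Then |VL| = |L − V| = 47.0.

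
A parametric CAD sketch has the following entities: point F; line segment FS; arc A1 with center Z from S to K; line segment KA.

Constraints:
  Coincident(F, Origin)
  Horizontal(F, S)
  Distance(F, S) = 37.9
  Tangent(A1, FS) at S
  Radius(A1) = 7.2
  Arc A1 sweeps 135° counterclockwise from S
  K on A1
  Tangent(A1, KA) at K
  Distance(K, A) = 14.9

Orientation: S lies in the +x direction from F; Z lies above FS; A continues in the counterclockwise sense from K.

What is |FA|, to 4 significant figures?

39.68

F is at the origin; F and S share the same y with |FS| = 37.9 and S on the +x side, so S = (37.90, 0.000). A1 meets FS tangentially, so ZS is at right angles to FS, so Z = S + (0, 7.2) = (37.90, 7.200). On A1, S sits at bearing -90° from Z; a 135° counterclockwise sweep puts K at bearing 45°, so K = Z + 7.2·(cos 45°, sin 45°) = (42.99, 12.29). Since A1 is tangent to KA there, ZK ⟂ KA, so KA runs along (−sin 45°, cos 45°); with |KA| = 14.9, A = (32.46, 22.83). Then |FA| = |A − F| = 39.68.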